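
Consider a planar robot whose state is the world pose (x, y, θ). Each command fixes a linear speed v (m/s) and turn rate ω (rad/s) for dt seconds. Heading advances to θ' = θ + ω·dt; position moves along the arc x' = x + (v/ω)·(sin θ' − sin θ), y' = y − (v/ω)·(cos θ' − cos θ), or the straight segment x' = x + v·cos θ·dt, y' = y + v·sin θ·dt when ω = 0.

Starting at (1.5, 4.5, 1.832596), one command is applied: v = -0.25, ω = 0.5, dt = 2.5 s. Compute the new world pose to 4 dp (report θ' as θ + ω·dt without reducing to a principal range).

θ' = 1.8326 + 0.5·2.5 = 3.0826
R = v/ω = -0.25/0.5 = -0.5000
x' = 1.5 + -0.5000·(sin 3.0826 − sin 1.8326) = 1.9535
y' = 4.5 − -0.5000·(cos 3.0826 − cos 1.8326) = 4.1303

(1.9535, 4.1303, 3.0826)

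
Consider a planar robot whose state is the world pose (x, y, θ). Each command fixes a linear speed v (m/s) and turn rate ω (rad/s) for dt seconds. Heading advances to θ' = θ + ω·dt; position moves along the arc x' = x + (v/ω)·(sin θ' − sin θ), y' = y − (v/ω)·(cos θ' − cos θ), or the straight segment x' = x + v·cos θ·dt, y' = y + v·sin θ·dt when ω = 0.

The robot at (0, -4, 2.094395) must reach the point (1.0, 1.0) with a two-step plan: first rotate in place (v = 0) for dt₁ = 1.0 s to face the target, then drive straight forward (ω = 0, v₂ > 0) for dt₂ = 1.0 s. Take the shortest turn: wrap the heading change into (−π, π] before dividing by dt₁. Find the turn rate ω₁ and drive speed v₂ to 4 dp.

ω₁ = -0.7210, v₂ = 5.0990

heading to target = atan2(1−-4, 1−0) = 1.3734
Δθ = wrap(1.3734 − 2.0944) = -0.7210; ω₁ = Δθ/dt₁ = -0.7210
distance = √((1−0)² + (1−-4)²) = 5.0990; v₂ = distance/dt₂ = 5.0990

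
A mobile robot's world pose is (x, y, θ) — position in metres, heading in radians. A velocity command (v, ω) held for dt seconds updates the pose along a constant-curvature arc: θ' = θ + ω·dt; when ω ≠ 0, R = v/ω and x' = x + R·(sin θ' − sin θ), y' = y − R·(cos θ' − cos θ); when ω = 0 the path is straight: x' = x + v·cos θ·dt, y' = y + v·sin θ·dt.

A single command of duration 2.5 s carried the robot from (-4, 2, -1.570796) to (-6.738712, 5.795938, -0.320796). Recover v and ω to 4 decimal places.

Δθ = -0.320796 − -1.570796 = 1.250000
ω = Δθ/dt = 1.250000/2.5 = 0.5000
R = −Δy/(cos θ' − cos θ) = -4.0000
v = R·ω = -4.0000·0.5000 = -2.0000

v = -2.0000, ω = 0.5000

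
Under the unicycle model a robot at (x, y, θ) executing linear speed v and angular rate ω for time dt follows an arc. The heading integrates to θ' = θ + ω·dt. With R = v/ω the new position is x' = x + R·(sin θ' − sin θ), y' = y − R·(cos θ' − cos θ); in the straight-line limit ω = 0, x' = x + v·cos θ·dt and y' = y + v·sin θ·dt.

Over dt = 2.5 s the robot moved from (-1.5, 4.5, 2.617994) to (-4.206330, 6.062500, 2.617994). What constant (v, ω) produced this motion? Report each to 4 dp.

v = 1.2500, ω = 0.0000

Δθ = 2.617994 − 2.617994 = 0.000000
ω = Δθ/dt = 0.000000/2.5 = 0.0000
ω = 0 → v = (Δx·cos θ + Δy·sin θ)/dt = 1.2500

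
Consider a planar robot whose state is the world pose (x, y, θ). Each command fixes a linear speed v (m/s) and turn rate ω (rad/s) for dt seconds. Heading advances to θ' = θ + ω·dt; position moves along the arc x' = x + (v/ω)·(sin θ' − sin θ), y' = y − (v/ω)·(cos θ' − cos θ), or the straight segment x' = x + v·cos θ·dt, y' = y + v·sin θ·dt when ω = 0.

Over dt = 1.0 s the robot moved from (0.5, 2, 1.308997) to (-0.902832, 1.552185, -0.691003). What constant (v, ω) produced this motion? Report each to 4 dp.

v = -1.7500, ω = -2.0000

Δθ = -0.691003 − 1.308997 = -2.000000
ω = Δθ/dt = -2.000000/1.0 = -2.0000
R = Δx/(sin θ' − sin θ) = 0.8750
v = R·ω = 0.8750·-2.0000 = -1.7500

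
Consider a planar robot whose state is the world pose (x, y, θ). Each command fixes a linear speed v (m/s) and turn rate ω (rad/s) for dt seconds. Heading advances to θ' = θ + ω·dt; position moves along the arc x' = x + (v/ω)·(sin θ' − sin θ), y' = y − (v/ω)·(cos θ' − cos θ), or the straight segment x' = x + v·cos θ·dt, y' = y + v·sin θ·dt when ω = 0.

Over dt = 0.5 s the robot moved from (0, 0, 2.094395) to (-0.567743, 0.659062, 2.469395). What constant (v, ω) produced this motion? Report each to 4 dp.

Δθ = 2.469395 − 2.094395 = 0.375000
ω = Δθ/dt = 0.375000/0.5 = 0.7500
R = −Δy/(cos θ' − cos θ) = 2.3333
v = R·ω = 2.3333·0.7500 = 1.7500

v = 1.7500, ω = 0.7500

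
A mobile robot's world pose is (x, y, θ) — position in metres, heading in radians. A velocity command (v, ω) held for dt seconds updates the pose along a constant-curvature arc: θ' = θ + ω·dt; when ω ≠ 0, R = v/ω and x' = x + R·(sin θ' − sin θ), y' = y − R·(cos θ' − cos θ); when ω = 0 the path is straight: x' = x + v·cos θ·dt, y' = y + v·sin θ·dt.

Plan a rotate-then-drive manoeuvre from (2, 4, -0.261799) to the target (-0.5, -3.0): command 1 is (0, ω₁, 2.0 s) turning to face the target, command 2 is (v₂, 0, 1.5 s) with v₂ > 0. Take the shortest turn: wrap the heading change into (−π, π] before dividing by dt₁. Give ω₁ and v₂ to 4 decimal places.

ω₁ = -0.8260, v₂ = 4.9554

heading to target = atan2(-3−4, -0.5−2) = -1.9138
Δθ = wrap(-1.9138 − -0.2618) = -1.6520; ω₁ = Δθ/dt₁ = -0.8260
distance = √((-0.5−2)² + (-3−4)²) = 7.4330; v₂ = distance/dt₂ = 4.9554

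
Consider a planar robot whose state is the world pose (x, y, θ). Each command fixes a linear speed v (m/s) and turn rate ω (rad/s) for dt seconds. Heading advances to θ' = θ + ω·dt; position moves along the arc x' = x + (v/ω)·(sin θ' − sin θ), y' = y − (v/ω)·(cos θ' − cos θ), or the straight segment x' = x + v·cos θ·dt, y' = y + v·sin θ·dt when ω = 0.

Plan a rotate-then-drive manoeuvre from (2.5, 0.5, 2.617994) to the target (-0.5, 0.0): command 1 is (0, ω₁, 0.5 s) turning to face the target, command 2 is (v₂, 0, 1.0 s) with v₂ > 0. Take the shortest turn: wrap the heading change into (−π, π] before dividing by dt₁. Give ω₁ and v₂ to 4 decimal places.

ω₁ = 1.3775, v₂ = 3.0414

heading to target = atan2(0−0.5, -0.5−2.5) = -2.9764
Δθ = wrap(-2.9764 − 2.6180) = 0.6887; ω₁ = Δθ/dt₁ = 1.3775
distance = √((-0.5−2.5)² + (0−0.5)²) = 3.0414; v₂ = distance/dt₂ = 3.0414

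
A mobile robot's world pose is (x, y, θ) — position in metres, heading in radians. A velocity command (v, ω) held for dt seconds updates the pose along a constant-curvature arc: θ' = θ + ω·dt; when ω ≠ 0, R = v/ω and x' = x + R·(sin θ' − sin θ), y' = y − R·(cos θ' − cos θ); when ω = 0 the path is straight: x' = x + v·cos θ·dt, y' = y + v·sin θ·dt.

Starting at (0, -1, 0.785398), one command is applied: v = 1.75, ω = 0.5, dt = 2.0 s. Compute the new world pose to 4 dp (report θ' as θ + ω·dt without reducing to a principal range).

(0.9448, 2.2202, 1.7854)

θ' = 0.7854 + 0.5·2.0 = 1.7854
R = v/ω = 1.75/0.5 = 3.5000
x' = 0 + 3.5000·(sin 1.7854 − sin 0.7854) = 0.9448
y' = -1 − 3.5000·(cos 1.7854 − cos 0.7854) = 2.2202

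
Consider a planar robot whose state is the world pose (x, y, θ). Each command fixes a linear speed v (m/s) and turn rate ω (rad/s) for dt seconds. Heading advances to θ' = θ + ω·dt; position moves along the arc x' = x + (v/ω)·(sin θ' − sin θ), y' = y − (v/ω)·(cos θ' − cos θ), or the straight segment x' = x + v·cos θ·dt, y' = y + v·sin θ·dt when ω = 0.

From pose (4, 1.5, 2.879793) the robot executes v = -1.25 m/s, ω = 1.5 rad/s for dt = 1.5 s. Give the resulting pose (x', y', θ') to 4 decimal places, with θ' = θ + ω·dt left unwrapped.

θ' = 2.8798 + 1.5·1.5 = 5.1298
R = v/ω = -1.25/1.5 = -0.8333
x' = 4 + -0.8333·(sin 5.1298 − sin 2.8798) = 4.9775
y' = 1.5 − -0.8333·(cos 5.1298 − cos 2.8798) = 2.6428

(4.9775, 2.6428, 5.1298)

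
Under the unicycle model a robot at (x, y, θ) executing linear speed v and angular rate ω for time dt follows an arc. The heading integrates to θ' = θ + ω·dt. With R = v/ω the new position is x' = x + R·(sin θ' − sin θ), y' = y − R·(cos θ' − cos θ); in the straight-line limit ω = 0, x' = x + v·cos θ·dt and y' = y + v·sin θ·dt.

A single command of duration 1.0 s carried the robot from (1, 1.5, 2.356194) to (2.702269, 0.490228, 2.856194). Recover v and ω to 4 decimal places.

v = -2.0000, ω = 0.5000

Δθ = 2.856194 − 2.356194 = 0.500000
ω = Δθ/dt = 0.500000/1.0 = 0.5000
R = Δx/(sin θ' − sin θ) = -4.0000
v = R·ω = -4.0000·0.5000 = -2.0000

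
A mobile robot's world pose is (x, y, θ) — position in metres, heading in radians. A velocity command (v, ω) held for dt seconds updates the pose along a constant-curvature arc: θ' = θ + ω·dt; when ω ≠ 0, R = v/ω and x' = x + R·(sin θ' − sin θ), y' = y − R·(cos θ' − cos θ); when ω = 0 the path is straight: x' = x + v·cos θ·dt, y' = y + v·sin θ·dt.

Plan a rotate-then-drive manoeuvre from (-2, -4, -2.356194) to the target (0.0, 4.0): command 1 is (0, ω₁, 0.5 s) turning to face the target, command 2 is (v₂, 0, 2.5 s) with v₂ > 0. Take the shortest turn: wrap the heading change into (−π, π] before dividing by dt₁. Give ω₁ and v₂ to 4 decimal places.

heading to target = atan2(4−-4, 0−-2) = 1.3258
Δθ = wrap(1.3258 − -2.3562) = -2.6012; ω₁ = Δθ/dt₁ = -5.2023
distance = √((0−-2)² + (4−-4)²) = 8.2462; v₂ = distance/dt₂ = 3.2985

ω₁ = -5.2023, v₂ = 3.2985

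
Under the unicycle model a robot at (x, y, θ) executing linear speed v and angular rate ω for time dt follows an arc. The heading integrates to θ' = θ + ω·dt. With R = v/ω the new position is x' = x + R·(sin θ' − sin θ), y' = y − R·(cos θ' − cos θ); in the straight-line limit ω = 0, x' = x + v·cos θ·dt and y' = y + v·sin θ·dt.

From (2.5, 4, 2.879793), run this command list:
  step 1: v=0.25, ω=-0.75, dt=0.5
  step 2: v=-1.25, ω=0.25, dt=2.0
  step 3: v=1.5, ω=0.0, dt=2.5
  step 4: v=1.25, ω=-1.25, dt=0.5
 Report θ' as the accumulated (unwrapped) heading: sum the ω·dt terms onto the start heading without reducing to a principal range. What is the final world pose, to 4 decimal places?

step 1: θ'=2.5048 (R=-0.3333) → pose (2.3881, 4.0540, 2.5048)
step 2: θ'=3.0048 (R=-5.0000) → pose (4.6793, 3.1207, 3.0048)
step 3: θ'=3.0048 (straight) → pose (0.9644, 3.6321, 3.0048)
step 4: θ'=2.3798 (R=-1.0000) → pose (0.4105, 3.8992, 2.3798)

(0.4105, 3.8992, 2.3798)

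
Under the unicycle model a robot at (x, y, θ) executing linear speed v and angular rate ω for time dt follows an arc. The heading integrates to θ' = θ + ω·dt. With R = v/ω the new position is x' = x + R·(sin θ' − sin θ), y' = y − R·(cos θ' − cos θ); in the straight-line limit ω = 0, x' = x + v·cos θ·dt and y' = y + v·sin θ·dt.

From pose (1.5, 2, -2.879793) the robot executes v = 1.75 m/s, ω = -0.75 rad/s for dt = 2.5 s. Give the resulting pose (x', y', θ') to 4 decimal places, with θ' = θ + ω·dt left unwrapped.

(-1.4351, 4.3527, -4.7548)

θ' = -2.8798 + -0.75·2.5 = -4.7548
R = v/ω = 1.75/-0.75 = -2.3333
x' = 1.5 + -2.3333·(sin -4.7548 − sin -2.8798) = -1.4351
y' = 2 − -2.3333·(cos -4.7548 − cos -2.8798) = 4.3527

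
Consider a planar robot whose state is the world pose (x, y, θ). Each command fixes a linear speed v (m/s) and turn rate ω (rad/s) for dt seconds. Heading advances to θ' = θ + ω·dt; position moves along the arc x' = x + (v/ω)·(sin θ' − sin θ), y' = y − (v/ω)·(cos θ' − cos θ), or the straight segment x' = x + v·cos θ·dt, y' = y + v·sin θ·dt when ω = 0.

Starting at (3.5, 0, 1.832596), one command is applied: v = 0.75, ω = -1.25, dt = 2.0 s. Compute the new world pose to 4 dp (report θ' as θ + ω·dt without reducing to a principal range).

θ' = 1.8326 + -1.25·2.0 = -0.6674
R = v/ω = 0.75/-1.25 = -0.6000
x' = 3.5 + -0.6000·(sin -0.6674 − sin 1.8326) = 4.4509
y' = 0 − -0.6000·(cos -0.6674 − cos 1.8326) = 0.6266

(4.4509, 0.6266, -0.6674)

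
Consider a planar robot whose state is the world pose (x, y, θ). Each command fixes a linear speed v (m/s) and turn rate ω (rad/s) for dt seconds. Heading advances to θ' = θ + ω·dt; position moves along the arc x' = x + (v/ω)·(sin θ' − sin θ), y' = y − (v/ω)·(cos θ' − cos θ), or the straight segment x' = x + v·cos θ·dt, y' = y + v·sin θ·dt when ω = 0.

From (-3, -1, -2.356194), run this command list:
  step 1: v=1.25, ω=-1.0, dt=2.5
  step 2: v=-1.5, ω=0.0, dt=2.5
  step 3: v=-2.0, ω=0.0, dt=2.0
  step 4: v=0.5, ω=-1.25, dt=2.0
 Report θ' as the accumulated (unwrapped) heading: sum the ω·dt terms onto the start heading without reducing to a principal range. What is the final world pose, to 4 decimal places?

step 1: θ'=-4.8562 (R=-1.2500) → pose (-5.1210, 0.0630, -4.8562)
step 2: θ'=-4.8562 (straight) → pose (-5.6584, -3.6483, -4.8562)
step 3: θ'=-4.8562 (straight) → pose (-6.2316, -7.6070, -4.8562)
step 4: θ'=-7.3562 (R=-0.4000) → pose (-5.4843, -7.4733, -7.3562)

(-5.4843, -7.4733, -7.3562)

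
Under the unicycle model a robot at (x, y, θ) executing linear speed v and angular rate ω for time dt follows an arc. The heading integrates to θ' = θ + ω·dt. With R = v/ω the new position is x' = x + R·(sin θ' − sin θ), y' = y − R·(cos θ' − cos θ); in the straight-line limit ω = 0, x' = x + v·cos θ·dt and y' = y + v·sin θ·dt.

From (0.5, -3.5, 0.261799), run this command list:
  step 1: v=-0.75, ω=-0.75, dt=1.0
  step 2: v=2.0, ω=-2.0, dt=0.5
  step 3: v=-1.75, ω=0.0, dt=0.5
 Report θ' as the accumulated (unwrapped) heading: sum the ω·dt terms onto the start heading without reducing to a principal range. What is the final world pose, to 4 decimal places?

step 1: θ'=-0.4882 (R=1.0000) → pose (-0.2279, -3.4173, -0.4882)
step 2: θ'=-1.4882 (R=-1.0000) → pose (0.2997, -4.2179, -1.4882)
step 3: θ'=-1.4882 (straight) → pose (0.2275, -3.3459, -1.4882)

(0.2275, -3.3459, -1.4882)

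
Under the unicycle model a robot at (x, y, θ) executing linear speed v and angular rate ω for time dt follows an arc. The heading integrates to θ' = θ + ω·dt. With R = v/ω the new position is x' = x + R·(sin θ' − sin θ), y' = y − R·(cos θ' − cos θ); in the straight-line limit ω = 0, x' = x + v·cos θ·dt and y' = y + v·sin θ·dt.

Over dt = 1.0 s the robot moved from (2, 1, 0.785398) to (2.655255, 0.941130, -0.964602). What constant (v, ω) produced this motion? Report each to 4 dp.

Δθ = -0.964602 − 0.785398 = -1.750000
ω = Δθ/dt = -1.750000/1.0 = -1.7500
R = Δx/(sin θ' − sin θ) = -0.4286
v = R·ω = -0.4286·-1.7500 = 0.7500

v = 0.7500, ω = -1.7500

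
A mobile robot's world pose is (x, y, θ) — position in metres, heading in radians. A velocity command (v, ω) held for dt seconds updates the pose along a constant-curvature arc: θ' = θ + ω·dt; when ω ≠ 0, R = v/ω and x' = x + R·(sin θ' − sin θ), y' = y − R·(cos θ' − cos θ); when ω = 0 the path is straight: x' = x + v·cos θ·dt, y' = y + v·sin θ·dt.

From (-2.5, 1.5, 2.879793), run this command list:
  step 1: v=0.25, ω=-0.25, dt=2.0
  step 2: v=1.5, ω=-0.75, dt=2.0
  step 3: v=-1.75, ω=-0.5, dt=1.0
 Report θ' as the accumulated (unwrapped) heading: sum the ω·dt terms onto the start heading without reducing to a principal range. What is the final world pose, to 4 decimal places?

step 1: θ'=2.3798 (R=-1.0000) → pose (-2.9314, 1.7423, 2.3798)
step 2: θ'=0.8798 (R=-2.0000) → pose (-3.0922, 4.4641, 0.8798)
step 3: θ'=0.3798 (R=3.5000) → pose (-4.4917, 3.4441, 0.3798)

(-4.4917, 3.4441, 0.3798)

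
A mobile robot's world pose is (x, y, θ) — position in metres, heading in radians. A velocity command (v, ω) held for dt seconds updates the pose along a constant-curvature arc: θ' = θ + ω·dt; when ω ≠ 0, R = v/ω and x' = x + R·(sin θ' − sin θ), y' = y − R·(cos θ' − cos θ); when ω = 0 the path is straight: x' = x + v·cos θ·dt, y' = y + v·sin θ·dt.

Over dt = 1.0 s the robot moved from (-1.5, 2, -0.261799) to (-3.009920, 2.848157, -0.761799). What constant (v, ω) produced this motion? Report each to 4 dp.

Δθ = -0.761799 − -0.261799 = -0.500000
ω = Δθ/dt = -0.500000/1.0 = -0.5000
R = Δx/(sin θ' − sin θ) = 3.5000
v = R·ω = 3.5000·-0.5000 = -1.7500

v = -1.7500, ω = -0.5000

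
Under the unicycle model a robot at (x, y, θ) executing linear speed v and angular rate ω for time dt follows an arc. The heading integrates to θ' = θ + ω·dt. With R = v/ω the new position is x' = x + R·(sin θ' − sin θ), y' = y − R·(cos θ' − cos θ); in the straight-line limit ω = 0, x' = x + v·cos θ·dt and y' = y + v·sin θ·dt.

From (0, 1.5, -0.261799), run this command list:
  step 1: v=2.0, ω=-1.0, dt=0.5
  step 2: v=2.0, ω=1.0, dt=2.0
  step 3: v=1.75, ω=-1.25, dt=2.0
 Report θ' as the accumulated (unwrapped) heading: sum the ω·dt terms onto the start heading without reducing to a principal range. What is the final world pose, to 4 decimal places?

(6.7906, 1.7782, -1.2618)

step 1: θ'=-0.7618 (R=-2.0000) → pose (0.8628, 1.0153, -0.7618)
step 2: θ'=1.2382 (R=2.0000) → pose (4.1337, 1.8095, 1.2382)
step 3: θ'=-1.2618 (R=-1.4000) → pose (6.7906, 1.7782, -1.2618)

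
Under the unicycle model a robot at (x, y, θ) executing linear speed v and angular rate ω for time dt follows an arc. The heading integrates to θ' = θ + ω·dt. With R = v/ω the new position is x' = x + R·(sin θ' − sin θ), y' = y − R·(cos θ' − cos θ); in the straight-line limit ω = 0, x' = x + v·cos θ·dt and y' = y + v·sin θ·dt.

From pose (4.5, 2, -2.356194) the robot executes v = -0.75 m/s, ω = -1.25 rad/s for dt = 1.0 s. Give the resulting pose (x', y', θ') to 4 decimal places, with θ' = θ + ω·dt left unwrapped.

(5.1931, 2.1121, -3.6062)

θ' = -2.3562 + -1.25·1.0 = -3.6062
R = v/ω = -0.75/-1.25 = 0.6000
x' = 4.5 + 0.6000·(sin -3.6062 − sin -2.3562) = 5.1931
y' = 2 − 0.6000·(cos -3.6062 − cos -2.3562) = 2.1121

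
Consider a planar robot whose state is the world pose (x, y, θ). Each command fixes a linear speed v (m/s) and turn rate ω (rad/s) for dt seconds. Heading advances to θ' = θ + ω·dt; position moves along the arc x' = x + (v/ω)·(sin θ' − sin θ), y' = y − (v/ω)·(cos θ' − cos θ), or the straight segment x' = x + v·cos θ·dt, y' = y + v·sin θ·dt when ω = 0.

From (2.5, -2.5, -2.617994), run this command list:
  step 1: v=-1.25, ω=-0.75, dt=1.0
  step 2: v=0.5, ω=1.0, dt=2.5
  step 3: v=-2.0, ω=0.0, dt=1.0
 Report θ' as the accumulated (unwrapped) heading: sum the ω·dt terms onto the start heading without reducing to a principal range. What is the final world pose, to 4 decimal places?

(1.9210, -1.6036, -0.8680)

step 1: θ'=-3.3680 (R=1.6667) → pose (3.7075, -2.3192, -3.3680)
step 2: θ'=-0.8680 (R=0.5000) → pose (3.2137, -3.1297, -0.8680)
step 3: θ'=-0.8680 (straight) → pose (1.9210, -1.6036, -0.8680)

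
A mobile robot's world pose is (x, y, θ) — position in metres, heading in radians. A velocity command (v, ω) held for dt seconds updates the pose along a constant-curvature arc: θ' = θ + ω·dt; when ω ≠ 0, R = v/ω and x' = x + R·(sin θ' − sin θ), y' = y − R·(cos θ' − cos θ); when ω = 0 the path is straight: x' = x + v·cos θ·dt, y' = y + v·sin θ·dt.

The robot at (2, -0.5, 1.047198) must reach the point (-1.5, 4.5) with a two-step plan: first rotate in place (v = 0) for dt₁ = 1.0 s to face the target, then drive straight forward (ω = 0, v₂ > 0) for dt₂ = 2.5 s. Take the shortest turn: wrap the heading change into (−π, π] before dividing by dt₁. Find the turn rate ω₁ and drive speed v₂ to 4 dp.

heading to target = atan2(4.5−-0.5, -1.5−2) = 2.1815
Δθ = wrap(2.1815 − 1.0472) = 1.1343; ω₁ = Δθ/dt₁ = 1.1343
distance = √((-1.5−2)² + (4.5−-0.5)²) = 6.1033; v₂ = distance/dt₂ = 2.4413

ω₁ = 1.1343, v₂ = 2.4413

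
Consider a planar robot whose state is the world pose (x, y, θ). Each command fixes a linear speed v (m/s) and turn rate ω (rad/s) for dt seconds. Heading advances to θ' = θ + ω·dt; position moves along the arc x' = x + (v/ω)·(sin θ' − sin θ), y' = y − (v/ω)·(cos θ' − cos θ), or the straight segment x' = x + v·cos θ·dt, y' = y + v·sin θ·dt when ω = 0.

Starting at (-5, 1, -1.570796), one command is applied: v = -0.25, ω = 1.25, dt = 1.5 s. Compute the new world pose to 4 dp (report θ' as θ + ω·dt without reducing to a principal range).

θ' = -1.5708 + 1.25·1.5 = 0.3042
R = v/ω = -0.25/1.25 = -0.2000
x' = -5 + -0.2000·(sin 0.3042 − sin -1.5708) = -5.2599
y' = 1 − -0.2000·(cos 0.3042 − cos -1.5708) = 1.1908

(-5.2599, 1.1908, 0.3042)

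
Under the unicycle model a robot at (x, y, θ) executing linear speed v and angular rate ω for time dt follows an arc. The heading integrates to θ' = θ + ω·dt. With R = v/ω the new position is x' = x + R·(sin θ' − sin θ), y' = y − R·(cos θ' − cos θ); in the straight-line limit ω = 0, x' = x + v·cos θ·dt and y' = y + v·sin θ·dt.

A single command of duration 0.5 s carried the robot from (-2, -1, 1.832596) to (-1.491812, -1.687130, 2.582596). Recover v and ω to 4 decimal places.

v = -1.7500, ω = 1.5000

Δθ = 2.582596 − 1.832596 = 0.750000
ω = Δθ/dt = 0.750000/0.5 = 1.5000
R = −Δy/(cos θ' − cos θ) = -1.1667
v = R·ω = -1.1667·1.5000 = -1.7500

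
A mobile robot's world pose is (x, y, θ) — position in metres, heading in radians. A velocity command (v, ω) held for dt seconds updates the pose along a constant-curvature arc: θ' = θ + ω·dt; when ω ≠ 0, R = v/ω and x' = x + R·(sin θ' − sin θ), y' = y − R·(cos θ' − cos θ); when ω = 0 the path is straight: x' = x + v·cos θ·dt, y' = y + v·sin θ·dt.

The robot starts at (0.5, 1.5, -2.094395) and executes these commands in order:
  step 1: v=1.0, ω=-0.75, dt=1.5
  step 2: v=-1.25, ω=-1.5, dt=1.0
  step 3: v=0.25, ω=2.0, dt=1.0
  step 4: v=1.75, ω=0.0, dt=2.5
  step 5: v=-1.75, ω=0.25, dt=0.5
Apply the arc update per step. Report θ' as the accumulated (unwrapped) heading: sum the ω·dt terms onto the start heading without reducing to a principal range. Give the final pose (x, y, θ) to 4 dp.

step 1: θ'=-3.2194 (R=-1.3333) → pose (-0.7583, 0.8374, -3.2194)
step 2: θ'=-4.7194 (R=0.8333) → pose (0.0102, 0.0007, -4.7194)
step 3: θ'=-2.7194 (R=0.1250) → pose (-0.1660, 0.1156, -2.7194)
step 4: θ'=-2.7194 (straight) → pose (-4.1568, -1.6771, -2.7194)
step 5: θ'=-2.5944 (R=-7.0000) → pose (-3.3831, -1.2697, -2.5944)

(-3.3831, -1.2697, -2.5944)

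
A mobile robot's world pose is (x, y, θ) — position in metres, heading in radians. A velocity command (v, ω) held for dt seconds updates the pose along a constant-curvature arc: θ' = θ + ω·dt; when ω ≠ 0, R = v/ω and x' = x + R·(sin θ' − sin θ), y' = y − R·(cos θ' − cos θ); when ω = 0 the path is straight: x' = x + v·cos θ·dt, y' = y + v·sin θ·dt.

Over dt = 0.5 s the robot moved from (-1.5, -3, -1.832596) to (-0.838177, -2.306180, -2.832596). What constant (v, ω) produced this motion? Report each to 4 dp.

v = -2.0000, ω = -2.0000

Δθ = -2.832596 − -1.832596 = -1.000000
ω = Δθ/dt = -1.000000/0.5 = -2.0000
R = −Δy/(cos θ' − cos θ) = 1.0000
v = R·ω = 1.0000·-2.0000 = -2.0000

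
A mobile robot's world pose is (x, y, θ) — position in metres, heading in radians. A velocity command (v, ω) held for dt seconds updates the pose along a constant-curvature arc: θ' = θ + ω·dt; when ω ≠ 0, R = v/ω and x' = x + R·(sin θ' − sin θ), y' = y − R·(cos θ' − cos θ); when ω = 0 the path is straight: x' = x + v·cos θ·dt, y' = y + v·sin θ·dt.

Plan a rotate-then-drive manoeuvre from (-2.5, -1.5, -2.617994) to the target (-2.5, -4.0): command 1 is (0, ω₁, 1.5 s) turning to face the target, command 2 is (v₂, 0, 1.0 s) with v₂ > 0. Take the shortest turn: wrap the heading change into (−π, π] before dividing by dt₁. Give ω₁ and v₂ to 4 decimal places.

heading to target = atan2(-4−-1.5, -2.5−-2.5) = -1.5708
Δθ = wrap(-1.5708 − -2.6180) = 1.0472; ω₁ = Δθ/dt₁ = 0.6981
distance = √((-2.5−-2.5)² + (-4−-1.5)²) = 2.5000; v₂ = distance/dt₂ = 2.5000

ω₁ = 0.6981, v₂ = 2.5000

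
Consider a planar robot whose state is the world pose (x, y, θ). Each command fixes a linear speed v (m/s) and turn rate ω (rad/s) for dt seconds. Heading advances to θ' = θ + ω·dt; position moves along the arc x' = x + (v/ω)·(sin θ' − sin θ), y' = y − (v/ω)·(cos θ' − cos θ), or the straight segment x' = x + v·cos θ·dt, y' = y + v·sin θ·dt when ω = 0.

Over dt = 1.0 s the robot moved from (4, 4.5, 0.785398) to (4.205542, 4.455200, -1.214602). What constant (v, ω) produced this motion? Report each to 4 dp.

v = 0.2500, ω = -2.0000

Δθ = -1.214602 − 0.785398 = -2.000000
ω = Δθ/dt = -2.000000/1.0 = -2.0000
R = Δx/(sin θ' − sin θ) = -0.1250
v = R·ω = -0.1250·-2.0000 = 0.2500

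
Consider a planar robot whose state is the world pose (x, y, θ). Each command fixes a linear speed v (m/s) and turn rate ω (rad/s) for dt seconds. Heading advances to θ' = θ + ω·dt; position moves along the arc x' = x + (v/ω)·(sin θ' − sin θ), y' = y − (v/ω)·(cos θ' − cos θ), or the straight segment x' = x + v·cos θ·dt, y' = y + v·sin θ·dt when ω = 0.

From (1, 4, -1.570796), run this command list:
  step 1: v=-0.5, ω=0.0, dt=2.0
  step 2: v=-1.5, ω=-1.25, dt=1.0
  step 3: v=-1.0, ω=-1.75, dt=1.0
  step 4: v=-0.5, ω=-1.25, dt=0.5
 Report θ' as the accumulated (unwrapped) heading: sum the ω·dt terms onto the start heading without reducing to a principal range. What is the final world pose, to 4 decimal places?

step 1: θ'=-1.5708 (straight) → pose (1.0000, 5.0000, -1.5708)
step 2: θ'=-2.8208 (R=1.2000) → pose (1.8216, 6.1388, -2.8208)
step 3: θ'=-4.5708 (R=0.5714) → pose (2.5675, 5.6771, -4.5708)
step 4: θ'=-5.1958 (R=0.4000) → pose (2.5257, 5.4348, -5.1958)

(2.5257, 5.4348, -5.1958)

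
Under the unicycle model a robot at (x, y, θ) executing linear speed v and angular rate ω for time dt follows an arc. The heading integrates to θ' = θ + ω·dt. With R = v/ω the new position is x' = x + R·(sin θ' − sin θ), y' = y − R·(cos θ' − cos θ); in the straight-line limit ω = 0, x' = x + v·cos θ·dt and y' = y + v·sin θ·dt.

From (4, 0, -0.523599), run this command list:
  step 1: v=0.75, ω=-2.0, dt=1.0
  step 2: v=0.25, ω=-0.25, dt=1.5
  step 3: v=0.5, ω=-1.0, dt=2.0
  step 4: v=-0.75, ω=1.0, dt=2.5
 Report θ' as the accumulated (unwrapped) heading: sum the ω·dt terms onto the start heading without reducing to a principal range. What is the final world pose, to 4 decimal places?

step 1: θ'=-2.5236 (R=-0.3750) → pose (4.0298, -0.6304, -2.5236)
step 2: θ'=-2.8986 (R=-1.0000) → pose (3.6910, -0.7860, -2.8986)
step 3: θ'=-4.8986 (R=-0.5000) → pose (3.0793, -0.2081, -4.8986)
step 4: θ'=-2.3986 (R=-0.7500) → pose (4.3237, -0.8993, -2.3986)

(4.3237, -0.8993, -2.3986)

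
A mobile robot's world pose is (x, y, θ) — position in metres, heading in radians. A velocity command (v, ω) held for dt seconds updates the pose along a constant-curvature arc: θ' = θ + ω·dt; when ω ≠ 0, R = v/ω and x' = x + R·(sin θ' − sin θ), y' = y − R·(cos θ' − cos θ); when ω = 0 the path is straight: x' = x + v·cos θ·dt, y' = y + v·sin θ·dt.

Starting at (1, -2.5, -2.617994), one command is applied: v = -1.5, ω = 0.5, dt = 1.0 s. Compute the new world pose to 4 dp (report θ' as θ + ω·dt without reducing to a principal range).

(2.0620, -1.4628, -2.1180)

θ' = -2.6180 + 0.5·1.0 = -2.1180
R = v/ω = -1.5/0.5 = -3.0000
x' = 1 + -3.0000·(sin -2.1180 − sin -2.6180) = 2.0620
y' = -2.5 − -3.0000·(cos -2.1180 − cos -2.6180) = -1.4628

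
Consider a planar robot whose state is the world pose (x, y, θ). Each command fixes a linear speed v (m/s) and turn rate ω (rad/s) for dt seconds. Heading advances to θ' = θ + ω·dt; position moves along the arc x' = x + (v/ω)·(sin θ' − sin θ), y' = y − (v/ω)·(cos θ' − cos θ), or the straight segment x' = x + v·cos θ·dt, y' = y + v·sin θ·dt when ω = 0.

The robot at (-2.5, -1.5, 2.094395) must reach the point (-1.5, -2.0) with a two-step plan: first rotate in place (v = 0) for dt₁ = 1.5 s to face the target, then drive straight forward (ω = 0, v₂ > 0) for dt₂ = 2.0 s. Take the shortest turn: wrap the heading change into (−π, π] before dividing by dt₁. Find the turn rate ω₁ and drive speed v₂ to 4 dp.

ω₁ = -1.7054, v₂ = 0.5590

heading to target = atan2(-2−-1.5, -1.5−-2.5) = -0.4636
Δθ = wrap(-0.4636 − 2.0944) = -2.5580; ω₁ = Δθ/dt₁ = -1.7054
distance = √((-1.5−-2.5)² + (-2−-1.5)²) = 1.1180; v₂ = distance/dt₂ = 0.5590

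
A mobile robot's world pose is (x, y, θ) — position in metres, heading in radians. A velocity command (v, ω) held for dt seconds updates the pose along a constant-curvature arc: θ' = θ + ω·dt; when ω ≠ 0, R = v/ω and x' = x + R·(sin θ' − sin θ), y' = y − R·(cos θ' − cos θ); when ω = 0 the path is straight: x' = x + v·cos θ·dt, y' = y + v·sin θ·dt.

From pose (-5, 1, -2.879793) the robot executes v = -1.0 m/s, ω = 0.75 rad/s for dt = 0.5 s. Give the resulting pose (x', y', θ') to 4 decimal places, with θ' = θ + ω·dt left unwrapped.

(-4.5523, 1.2159, -2.5048)

θ' = -2.8798 + 0.75·0.5 = -2.5048
R = v/ω = -1.0/0.75 = -1.3333
x' = -5 + -1.3333·(sin -2.5048 − sin -2.8798) = -4.5523
y' = 1 − -1.3333·(cos -2.5048 − cos -2.8798) = 1.2159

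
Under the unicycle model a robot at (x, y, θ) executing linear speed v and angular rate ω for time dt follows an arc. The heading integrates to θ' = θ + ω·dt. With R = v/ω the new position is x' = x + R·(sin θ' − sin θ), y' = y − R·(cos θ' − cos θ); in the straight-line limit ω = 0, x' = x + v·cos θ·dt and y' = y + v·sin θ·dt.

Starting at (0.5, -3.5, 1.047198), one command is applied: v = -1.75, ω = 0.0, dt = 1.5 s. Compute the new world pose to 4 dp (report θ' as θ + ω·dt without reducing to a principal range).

θ' = 1.0472 + 0.0·1.5 = 1.0472
ω = 0 → straight: x' = 0.5 + -1.75·cos(1.0472)·1.5 = -0.8125
y' = -3.5 + -1.75·sin(1.0472)·1.5 = -5.7733

(-0.8125, -5.7733, 1.0472)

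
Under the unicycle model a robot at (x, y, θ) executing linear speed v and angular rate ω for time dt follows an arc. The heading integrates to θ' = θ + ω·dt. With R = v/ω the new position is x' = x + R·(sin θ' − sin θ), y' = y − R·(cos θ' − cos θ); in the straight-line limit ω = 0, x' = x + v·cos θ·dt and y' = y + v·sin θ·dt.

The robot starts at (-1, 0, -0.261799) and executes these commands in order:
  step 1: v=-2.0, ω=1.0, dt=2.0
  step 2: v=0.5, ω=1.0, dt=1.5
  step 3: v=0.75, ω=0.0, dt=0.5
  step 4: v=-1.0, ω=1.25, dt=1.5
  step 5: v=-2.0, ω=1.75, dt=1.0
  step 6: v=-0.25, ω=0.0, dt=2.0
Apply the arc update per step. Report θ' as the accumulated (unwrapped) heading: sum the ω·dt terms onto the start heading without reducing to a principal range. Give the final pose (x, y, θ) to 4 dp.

step 1: θ'=1.7382 (R=-2.0000) → pose (-3.4897, -2.2651, 1.7382)
step 2: θ'=3.2382 (R=0.5000) → pose (-4.0309, -1.8507, 3.2382)
step 3: θ'=3.2382 (straight) → pose (-4.4042, -1.8869, 3.2382)
step 4: θ'=5.1132 (R=-0.8000) → pose (-3.7447, -0.7785, 5.1132)
step 5: θ'=6.8632 (R=-1.1429) → pose (-5.4233, -0.2685, 6.8632)
step 6: θ'=6.8632 (straight) → pose (-5.8416, -0.5425, 6.8632)

(-5.8416, -0.5425, 6.8632)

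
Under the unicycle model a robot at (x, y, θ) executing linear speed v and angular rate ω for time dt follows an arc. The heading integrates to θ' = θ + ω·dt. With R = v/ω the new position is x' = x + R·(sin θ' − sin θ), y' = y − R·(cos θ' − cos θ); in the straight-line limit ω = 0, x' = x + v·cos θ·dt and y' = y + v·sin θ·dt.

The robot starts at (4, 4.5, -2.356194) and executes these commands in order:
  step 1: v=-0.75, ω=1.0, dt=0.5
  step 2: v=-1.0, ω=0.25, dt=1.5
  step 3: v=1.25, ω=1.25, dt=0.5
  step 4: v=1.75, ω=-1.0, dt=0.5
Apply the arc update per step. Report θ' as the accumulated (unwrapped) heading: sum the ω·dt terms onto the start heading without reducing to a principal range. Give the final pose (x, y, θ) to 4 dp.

(4.9637, 4.9633, -1.3562)

step 1: θ'=-1.8562 (R=-0.7500) → pose (4.1893, 4.8192, -1.8562)
step 2: θ'=-1.4812 (R=-4.0000) → pose (4.3351, 6.3033, -1.4812)
step 3: θ'=-0.8562 (R=1.0000) → pose (4.5757, 5.7374, -0.8562)
step 4: θ'=-1.3562 (R=-1.7500) → pose (4.9637, 4.9633, -1.3562)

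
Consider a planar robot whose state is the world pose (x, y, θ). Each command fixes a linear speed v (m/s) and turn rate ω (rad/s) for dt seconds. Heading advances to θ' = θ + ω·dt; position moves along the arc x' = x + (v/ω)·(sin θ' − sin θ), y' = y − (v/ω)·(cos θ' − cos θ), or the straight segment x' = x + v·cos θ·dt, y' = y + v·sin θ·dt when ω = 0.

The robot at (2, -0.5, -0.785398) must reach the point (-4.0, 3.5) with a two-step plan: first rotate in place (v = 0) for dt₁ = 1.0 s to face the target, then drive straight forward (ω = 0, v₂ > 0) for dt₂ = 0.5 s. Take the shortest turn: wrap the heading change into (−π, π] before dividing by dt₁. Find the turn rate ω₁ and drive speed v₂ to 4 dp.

ω₁ = -2.9442, v₂ = 14.4222

heading to target = atan2(3.5−-0.5, -4−2) = 2.5536
Δθ = wrap(2.5536 − -0.7854) = -2.9442; ω₁ = Δθ/dt₁ = -2.9442
distance = √((-4−2)² + (3.5−-0.5)²) = 7.2111; v₂ = distance/dt₂ = 14.4222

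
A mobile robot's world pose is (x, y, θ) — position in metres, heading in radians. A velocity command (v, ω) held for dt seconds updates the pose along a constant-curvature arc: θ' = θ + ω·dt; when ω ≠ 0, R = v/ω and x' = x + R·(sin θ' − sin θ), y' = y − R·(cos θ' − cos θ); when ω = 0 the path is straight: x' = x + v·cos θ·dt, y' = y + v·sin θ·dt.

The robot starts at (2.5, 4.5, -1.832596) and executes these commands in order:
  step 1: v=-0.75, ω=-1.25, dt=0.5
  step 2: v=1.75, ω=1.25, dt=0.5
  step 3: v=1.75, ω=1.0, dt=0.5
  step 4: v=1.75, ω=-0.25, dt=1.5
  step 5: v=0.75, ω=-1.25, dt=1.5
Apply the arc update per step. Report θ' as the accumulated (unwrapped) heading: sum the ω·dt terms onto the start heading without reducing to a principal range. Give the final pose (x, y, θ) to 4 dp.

(1.5043, 0.1541, -3.5826)

step 1: θ'=-2.4576 (R=0.6000) → pose (2.7004, 4.8097, -2.4576)
step 2: θ'=-1.8326 (R=1.4000) → pose (2.2328, 4.0870, -1.8326)
step 3: θ'=-1.3326 (R=1.7500) → pose (2.2226, 3.2212, -1.3326)
step 4: θ'=-1.7076 (R=-7.0000) → pose (2.3548, 0.6149, -1.7076)
step 5: θ'=-3.5826 (R=-0.6000) → pose (1.5043, 0.1541, -3.5826)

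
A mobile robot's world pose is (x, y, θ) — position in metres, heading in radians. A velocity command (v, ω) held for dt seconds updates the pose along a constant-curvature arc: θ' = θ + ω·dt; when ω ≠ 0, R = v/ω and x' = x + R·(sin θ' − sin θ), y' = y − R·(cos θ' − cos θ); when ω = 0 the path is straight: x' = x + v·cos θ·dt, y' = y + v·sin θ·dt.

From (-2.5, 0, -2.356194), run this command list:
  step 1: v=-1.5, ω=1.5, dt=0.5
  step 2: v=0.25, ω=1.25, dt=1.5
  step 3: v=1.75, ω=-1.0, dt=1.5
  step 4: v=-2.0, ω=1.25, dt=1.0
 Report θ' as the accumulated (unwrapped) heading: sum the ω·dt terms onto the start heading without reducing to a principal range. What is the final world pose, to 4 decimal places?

step 1: θ'=-1.6062 (R=-1.0000) → pose (-2.2077, 0.6717, -1.6062)
step 2: θ'=0.2688 (R=0.2000) → pose (-1.9547, 0.4718, 0.2688)
step 3: θ'=-1.2312 (R=-1.7500) → pose (0.1601, -0.6324, -1.2312)
step 4: θ'=0.0188 (R=-1.6000) → pose (-1.3786, 0.4343, 0.0188)

(-1.3786, 0.4343, 0.0188)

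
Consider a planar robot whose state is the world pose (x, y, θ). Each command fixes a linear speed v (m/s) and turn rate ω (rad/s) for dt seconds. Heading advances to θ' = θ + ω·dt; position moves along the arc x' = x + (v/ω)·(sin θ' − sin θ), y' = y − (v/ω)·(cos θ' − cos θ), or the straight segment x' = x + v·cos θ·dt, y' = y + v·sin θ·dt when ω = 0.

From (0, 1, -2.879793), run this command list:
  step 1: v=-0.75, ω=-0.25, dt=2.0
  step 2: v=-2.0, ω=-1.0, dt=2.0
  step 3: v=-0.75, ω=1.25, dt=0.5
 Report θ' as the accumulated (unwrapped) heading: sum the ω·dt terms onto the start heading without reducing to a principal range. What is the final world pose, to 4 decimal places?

step 1: θ'=-3.3798 (R=3.0000) → pose (1.4843, 1.0175, -3.3798)
step 2: θ'=-5.3798 (R=2.0000) → pose (2.5833, -2.1639, -5.3798)
step 3: θ'=-4.7548 (R=-0.6000) → pose (2.4551, -2.5098, -4.7548)

(2.4551, -2.5098, -4.7548)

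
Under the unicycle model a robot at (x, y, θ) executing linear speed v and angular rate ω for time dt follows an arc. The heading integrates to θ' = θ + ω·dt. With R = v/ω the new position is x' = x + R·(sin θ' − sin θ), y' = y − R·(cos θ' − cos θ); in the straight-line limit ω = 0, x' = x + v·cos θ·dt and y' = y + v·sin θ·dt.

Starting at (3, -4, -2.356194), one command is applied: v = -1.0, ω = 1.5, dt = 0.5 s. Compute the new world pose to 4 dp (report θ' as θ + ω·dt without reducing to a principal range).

(3.1948, -3.5522, -1.6062)

θ' = -2.3562 + 1.5·0.5 = -1.6062
R = v/ω = -1.0/1.5 = -0.6667
x' = 3 + -0.6667·(sin -1.6062 − sin -2.3562) = 3.1948
y' = -4 − -0.6667·(cos -1.6062 − cos -2.3562) = -3.5522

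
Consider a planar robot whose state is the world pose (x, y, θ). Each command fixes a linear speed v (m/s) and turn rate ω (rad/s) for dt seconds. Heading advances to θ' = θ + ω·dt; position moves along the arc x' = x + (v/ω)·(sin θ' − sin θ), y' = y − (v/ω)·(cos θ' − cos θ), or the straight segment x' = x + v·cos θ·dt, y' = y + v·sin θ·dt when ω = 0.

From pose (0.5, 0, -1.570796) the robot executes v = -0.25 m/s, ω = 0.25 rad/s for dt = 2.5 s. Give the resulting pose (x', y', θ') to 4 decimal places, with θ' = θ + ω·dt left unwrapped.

θ' = -1.5708 + 0.25·2.5 = -0.9458
R = v/ω = -0.25/0.25 = -1.0000
x' = 0.5 + -1.0000·(sin -0.9458 − sin -1.5708) = 0.3110
y' = 0 − -1.0000·(cos -0.9458 − cos -1.5708) = 0.5851

(0.3110, 0.5851, -0.9458)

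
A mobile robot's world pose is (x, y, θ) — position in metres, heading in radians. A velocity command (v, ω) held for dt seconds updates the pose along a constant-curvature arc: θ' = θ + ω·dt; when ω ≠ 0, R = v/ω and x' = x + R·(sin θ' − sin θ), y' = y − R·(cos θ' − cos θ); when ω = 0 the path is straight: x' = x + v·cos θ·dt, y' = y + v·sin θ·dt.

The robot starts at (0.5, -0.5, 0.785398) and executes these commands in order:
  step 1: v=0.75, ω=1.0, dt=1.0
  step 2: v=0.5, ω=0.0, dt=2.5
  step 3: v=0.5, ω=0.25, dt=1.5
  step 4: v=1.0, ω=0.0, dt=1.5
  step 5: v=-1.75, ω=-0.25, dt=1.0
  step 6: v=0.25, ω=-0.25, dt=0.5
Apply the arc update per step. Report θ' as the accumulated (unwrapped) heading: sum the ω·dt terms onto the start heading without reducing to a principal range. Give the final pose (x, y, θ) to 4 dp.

(0.0583, 1.9040, 1.7854)

step 1: θ'=1.7854 (R=0.7500) → pose (0.7025, 0.1900, 1.7854)
step 2: θ'=1.7854 (straight) → pose (0.4363, 1.4114, 1.7854)
step 3: θ'=2.1604 (R=2.0000) → pose (0.1445, 2.0975, 2.1604)
step 4: θ'=2.1604 (straight) → pose (-0.6896, 3.3443, 2.1604)
step 5: θ'=1.9104 (R=7.0000) → pose (0.0925, 1.7838, 1.9104)
step 6: θ'=1.7854 (R=-1.0000) → pose (0.0583, 1.9040, 1.7854)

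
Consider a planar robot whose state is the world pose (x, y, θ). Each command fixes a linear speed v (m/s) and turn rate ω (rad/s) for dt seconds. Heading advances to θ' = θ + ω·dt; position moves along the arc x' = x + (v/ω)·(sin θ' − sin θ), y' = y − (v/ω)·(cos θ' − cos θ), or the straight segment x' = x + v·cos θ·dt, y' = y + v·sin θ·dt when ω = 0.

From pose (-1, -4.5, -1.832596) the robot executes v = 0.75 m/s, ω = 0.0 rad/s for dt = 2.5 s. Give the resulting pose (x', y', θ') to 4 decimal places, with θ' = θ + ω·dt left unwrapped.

(-1.4853, -6.3111, -1.8326)

θ' = -1.8326 + 0.0·2.5 = -1.8326
ω = 0 → straight: x' = -1 + 0.75·cos(-1.8326)·2.5 = -1.4853
y' = -4.5 + 0.75·sin(-1.8326)·2.5 = -6.3111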